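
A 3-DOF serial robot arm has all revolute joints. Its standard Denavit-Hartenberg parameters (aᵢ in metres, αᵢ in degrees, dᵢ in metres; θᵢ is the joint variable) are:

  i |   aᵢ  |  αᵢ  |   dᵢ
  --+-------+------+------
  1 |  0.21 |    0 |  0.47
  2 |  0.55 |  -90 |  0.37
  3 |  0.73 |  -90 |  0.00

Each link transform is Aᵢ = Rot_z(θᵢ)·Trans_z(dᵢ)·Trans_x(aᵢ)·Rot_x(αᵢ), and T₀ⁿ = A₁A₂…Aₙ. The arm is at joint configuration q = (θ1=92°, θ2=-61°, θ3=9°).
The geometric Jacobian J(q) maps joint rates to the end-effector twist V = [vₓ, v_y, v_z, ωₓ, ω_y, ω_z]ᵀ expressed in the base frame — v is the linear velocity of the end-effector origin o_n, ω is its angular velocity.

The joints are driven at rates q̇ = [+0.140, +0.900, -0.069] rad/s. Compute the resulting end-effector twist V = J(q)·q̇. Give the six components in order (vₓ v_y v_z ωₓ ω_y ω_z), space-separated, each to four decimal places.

o_n = [1.0821, 0.8645, 0.7258]
J₁: ẑ×o_n = [-0.8645, 1.0821, 0.0000], ω = ẑ
J2: z=[0.0000, 0.0000, 1.0000] o=[-0.0073, 0.2099, 0.4700] → [-0.6546, 1.0895, 0.0000, 0.0000, 0.0000, 1.0000]
J3: z=[-0.5150, 0.8572, 0.0000] o=[0.4641, 0.4931, 0.8400] → [-0.0979, -0.0588, -0.7210, -0.5150, 0.8572, 0.0000]
V = J·q̇ = [-0.7034, 1.1361, 0.0497, 0.0355, -0.0591, 1.0400]

-0.7034 1.1361 0.0497 0.0355 -0.0591 1.0400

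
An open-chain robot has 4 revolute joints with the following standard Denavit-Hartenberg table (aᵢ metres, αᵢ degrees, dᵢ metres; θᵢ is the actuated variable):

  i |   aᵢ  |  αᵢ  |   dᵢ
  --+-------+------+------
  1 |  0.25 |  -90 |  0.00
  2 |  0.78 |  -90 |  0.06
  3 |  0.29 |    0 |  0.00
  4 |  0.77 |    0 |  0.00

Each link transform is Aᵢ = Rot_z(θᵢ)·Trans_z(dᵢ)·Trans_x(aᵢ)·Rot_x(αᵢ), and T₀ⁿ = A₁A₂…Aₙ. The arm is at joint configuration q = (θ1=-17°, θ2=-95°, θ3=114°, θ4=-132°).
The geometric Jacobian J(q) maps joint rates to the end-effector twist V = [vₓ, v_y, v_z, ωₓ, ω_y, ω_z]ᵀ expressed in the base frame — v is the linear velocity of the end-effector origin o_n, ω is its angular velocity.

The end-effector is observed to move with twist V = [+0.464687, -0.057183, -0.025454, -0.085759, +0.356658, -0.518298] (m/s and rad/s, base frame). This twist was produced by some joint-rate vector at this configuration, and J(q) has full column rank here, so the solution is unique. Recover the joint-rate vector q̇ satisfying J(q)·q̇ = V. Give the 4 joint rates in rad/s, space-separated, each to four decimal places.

o_n = [0.1325, -0.0060, 1.3891]
J₁: ẑ×o_n = [0.0060, 0.1325, -0.0000], ω = ẑ
J2: z=[0.2924, 0.9563, 0.0000] o=[0.2391, -0.0731, 0.0000] → [1.3284, -0.4061, 0.1215, 0.2924, 0.9563, 0.0000]
J3: z=[0.9527, -0.2913, 0.0872] o=[0.1916, 0.0042, 0.7770] → [-0.1774, -0.5882, -0.0269, 0.9527, -0.2913, 0.0872]
J4: z=[0.9527, -0.2913, 0.0872] o=[0.1240, -0.2522, 0.6595] → [-0.2339, -0.6943, 0.2370, 0.9527, -0.2913, 0.0872]
q̇ = J⁺·V = [-0.5020, 0.3160, 0.0740, -0.2610]

-0.5020 0.3160 0.0740 -0.2610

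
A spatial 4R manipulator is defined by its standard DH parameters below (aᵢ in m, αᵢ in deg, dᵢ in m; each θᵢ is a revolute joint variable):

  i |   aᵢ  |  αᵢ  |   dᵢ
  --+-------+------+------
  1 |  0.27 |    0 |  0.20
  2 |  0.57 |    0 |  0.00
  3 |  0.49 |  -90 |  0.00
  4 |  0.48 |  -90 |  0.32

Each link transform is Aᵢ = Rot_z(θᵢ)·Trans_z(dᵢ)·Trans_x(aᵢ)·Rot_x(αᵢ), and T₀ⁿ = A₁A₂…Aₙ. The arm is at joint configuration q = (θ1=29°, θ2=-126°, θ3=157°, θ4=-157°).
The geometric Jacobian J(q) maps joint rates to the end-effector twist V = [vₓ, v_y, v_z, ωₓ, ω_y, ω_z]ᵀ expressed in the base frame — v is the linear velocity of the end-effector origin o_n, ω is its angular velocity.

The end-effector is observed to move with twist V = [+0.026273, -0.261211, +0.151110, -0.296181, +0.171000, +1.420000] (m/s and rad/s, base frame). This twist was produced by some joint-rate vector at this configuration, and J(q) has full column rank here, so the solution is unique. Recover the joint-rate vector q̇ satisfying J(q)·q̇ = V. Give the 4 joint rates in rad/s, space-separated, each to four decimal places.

0.3500 0.2270 0.8430 0.3420

o_n = [-0.0864, -0.2331, 0.3876]
J₁: ẑ×o_n = [0.2331, -0.0864, 0.0000], ω = ẑ
J2: z=[0.0000, 0.0000, 1.0000] o=[0.2361, 0.1309, 0.2000] → [0.3640, -0.3225, 0.0000, 0.0000, 0.0000, 1.0000]
J3: z=[0.0000, 0.0000, 1.0000] o=[0.1667, -0.4349, 0.2000] → [-0.2017, -0.2530, 0.0000, 0.0000, 0.0000, 1.0000]
J4: z=[-0.8660, 0.5000, 0.0000] o=[0.4117, -0.0105, 0.2000] → [0.0938, 0.1624, 0.4418, -0.8660, 0.5000, 0.0000]
q̇ = J⁺·V = [0.3500, 0.2270, 0.8430, 0.3420]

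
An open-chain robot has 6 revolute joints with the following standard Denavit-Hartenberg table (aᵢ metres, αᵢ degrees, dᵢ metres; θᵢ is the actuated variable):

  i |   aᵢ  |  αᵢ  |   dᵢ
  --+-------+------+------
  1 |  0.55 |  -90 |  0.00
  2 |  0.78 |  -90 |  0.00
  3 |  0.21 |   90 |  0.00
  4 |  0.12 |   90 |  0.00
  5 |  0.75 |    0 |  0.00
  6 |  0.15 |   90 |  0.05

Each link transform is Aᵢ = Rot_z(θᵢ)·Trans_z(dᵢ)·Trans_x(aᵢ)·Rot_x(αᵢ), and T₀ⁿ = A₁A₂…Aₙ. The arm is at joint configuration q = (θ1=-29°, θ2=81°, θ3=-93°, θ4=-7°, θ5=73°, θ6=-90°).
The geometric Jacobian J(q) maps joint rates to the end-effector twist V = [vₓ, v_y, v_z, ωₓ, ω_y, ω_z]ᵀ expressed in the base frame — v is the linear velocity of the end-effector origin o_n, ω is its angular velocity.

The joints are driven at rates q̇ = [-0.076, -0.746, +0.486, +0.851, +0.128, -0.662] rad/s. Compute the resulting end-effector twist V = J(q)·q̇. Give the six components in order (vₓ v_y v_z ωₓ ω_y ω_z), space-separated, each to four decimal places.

-0.0991 0.3681 -0.3364 -1.3462 -0.0834 0.6078

o_n = [0.8982, 0.2417, -0.0540]
J₁: ẑ×o_n = [-0.2417, 0.8982, 0.0000], ω = ẑ
J2: z=[0.4848, 0.8746, 0.0000] o=[0.4810, -0.2666, 0.0000] → [-0.0472, 0.0262, -0.1184, 0.4848, 0.8746, 0.0000]
J3: z=[-0.8639, 0.4788, -0.1564] o=[0.5878, -0.3258, -0.7704] → [0.4318, 0.5703, -0.6389, -0.8639, 0.4788, -0.1564]
J4: z=[-0.1620, 0.0300, 0.9863] o=[0.6879, -0.1415, -0.7595] → [-0.3569, 0.3217, -0.0684, -0.1620, 0.0300, 0.9863]
J5: z=[0.7993, -0.5822, 0.1490] o=[0.7574, -0.0440, -0.7511] → [-0.4484, -0.5362, 0.3104, 0.7993, -0.5822, 0.1490]
J6: z=[0.7993, -0.5822, 0.1490] o=[0.7681, 0.1556, -0.0282] → [0.0021, 0.0399, 0.1446, 0.7993, -0.5822, 0.1490]
V = J·q̇ = [-0.0991, 0.3681, -0.3364, -1.3462, -0.0834, 0.6078]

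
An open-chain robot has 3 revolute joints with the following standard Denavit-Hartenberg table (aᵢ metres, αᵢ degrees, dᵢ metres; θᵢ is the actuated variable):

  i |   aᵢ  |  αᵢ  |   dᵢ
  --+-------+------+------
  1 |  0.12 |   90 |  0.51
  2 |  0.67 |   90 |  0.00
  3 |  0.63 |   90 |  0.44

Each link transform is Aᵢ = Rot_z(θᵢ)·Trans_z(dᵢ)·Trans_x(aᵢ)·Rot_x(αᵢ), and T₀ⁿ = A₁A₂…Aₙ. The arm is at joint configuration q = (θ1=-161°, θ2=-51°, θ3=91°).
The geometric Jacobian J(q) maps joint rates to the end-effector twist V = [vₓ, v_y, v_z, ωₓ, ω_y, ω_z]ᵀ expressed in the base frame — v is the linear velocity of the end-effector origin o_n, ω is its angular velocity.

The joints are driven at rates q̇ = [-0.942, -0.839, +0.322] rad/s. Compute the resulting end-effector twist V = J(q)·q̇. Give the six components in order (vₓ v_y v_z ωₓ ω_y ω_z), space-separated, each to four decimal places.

1.2497 0.6186 0.0966 0.5098 -0.7118 -1.1446

o_n = [-0.3874, 0.5328, -0.2790]
J₁: ẑ×o_n = [-0.5328, -0.3874, 0.0000], ω = ẑ
J2: z=[-0.3256, 0.9455, 0.0000] o=[-0.1135, -0.0391, 0.5100] → [-0.7461, -0.2569, 0.0728, -0.3256, 0.9455, 0.0000]
J3: z=[0.7348, 0.2530, -0.6293] o=[-0.5121, -0.1763, -0.0107] → [0.3784, 0.1187, 0.4895, 0.7348, 0.2530, -0.6293]
V = J·q̇ = [1.2497, 0.6186, 0.0966, 0.5098, -0.7118, -1.1446]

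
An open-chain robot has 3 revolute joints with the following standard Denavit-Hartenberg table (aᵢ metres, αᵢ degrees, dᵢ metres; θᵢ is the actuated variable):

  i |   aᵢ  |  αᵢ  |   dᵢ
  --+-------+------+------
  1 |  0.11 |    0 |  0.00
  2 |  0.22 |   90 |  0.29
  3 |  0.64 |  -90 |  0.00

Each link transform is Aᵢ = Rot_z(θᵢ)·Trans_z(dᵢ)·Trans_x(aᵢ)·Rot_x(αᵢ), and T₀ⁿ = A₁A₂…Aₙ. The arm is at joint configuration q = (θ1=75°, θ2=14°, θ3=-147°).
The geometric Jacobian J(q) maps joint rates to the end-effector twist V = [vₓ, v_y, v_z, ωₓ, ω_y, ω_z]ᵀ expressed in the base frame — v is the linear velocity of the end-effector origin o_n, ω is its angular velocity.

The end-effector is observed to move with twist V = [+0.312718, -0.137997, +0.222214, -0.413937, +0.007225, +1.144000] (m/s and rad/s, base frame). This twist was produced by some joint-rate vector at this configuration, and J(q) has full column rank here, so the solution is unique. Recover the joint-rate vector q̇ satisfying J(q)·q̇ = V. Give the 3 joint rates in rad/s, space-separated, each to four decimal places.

o_n = [0.0229, -0.2104, -0.0586]
J₁: ẑ×o_n = [0.2104, 0.0229, -0.0000], ω = ẑ
J2: z=[0.0000, 0.0000, 1.0000] o=[0.0285, 0.1063, 0.0000] → [0.3167, -0.0055, 0.0000, 0.0000, 0.0000, 1.0000]
J3: z=[0.9998, -0.0175, 0.0000] o=[0.0323, 0.3262, 0.2900] → [0.0061, 0.3485, -0.5367, 0.9998, -0.0175, 0.0000]
q̇ = J⁺·V = [0.4430, 0.7010, -0.4140]

0.4430 0.7010 -0.4140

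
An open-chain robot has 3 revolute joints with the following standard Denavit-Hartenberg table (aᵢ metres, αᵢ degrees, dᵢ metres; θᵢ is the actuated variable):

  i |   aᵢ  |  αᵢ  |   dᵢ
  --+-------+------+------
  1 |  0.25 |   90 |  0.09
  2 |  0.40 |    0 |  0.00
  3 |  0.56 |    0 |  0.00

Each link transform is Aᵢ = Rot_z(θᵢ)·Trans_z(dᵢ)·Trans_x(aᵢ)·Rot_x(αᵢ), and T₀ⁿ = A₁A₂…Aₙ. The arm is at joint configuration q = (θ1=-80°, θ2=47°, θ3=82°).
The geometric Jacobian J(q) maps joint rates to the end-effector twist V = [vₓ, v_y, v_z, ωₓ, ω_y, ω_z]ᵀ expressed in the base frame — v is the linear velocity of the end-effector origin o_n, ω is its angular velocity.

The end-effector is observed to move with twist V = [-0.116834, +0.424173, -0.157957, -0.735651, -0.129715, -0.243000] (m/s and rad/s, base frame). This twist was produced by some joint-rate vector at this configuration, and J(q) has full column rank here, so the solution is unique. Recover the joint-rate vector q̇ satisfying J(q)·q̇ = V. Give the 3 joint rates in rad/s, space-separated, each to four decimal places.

o_n = [0.0296, -0.1678, 0.8177]
J₁: ẑ×o_n = [0.1678, 0.0296, -0.0000], ω = ẑ
J2: z=[-0.9848, -0.1736, 0.0000] o=[0.0434, -0.2462, 0.0900] → [-0.1264, 0.7167, -0.0796, -0.9848, -0.1736, 0.0000]
J3: z=[-0.9848, -0.1736, 0.0000] o=[0.0908, -0.5149, 0.3825] → [-0.0756, 0.4286, -0.3524, -0.9848, -0.1736, 0.0000]
q̇ = J⁺·V = [-0.2430, 0.3860, 0.3610]

-0.2430 0.3860 0.3610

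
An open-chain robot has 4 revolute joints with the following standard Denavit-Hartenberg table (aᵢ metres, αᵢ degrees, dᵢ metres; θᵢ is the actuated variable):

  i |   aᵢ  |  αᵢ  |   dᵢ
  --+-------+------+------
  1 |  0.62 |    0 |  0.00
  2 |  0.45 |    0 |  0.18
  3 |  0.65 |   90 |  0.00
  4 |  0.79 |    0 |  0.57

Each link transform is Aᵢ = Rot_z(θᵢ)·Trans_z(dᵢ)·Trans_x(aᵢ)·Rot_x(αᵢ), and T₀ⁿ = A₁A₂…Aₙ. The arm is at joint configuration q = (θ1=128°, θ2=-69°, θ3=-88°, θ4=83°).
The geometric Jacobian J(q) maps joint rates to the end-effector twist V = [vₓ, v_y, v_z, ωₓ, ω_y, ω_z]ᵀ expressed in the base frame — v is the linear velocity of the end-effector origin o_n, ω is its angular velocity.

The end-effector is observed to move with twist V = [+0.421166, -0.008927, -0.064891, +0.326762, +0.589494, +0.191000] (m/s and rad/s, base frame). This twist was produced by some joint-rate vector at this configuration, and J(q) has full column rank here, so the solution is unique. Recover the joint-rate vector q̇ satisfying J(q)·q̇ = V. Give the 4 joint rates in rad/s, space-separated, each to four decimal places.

-0.0770 0.7070 -0.4390 -0.6740

o_n = [0.2264, 0.0140, 0.9641]
J₁: ẑ×o_n = [-0.0140, 0.2264, 0.0000], ω = ẑ
J2: z=[0.0000, 0.0000, 1.0000] o=[-0.3817, 0.4886, 0.0000] → [0.4746, 0.6081, -0.0000, 0.0000, 0.0000, 1.0000]
J3: z=[0.0000, 0.0000, 1.0000] o=[-0.1499, 0.8743, 0.1800] → [0.8603, 0.3764, -0.0000, 0.0000, 0.0000, 1.0000]
J4: z=[-0.4848, -0.8746, 0.0000] o=[0.4186, 0.5592, 0.1800] → [-0.6858, 0.3801, 0.0963, -0.4848, -0.8746, 0.0000]
q̇ = J⁺·V = [-0.0770, 0.7070, -0.4390, -0.6740]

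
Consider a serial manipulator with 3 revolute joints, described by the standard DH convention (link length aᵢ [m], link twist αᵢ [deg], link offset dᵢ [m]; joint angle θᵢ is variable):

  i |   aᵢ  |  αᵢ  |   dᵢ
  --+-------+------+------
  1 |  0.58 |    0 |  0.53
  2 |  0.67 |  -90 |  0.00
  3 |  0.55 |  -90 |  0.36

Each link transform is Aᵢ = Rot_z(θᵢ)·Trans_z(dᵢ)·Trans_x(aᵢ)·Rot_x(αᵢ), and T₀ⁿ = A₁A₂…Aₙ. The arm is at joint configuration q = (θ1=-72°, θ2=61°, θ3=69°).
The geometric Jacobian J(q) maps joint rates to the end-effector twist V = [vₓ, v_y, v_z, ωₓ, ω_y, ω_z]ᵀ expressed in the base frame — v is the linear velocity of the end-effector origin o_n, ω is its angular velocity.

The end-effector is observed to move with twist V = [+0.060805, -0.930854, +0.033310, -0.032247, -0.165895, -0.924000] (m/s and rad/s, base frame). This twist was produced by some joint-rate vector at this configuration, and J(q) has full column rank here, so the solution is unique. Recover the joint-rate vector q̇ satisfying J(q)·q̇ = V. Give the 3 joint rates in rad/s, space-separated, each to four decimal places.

o_n = [1.0991, -0.3637, 0.0165]
J₁: ẑ×o_n = [0.3637, 1.0991, -0.0000], ω = ẑ
J2: z=[0.0000, 0.0000, 1.0000] o=[0.1792, -0.5516, 0.5300] → [-0.1879, 0.9199, 0.0000, 0.0000, 0.0000, 1.0000]
J3: z=[0.1908, 0.9816, 0.0000] o=[0.8369, -0.6795, 0.5300] → [-0.5040, 0.0980, -0.1971, 0.1908, 0.9816, 0.0000]
q̇ = J⁺·V = [-0.3590, -0.5650, -0.1690]

-0.3590 -0.5650 -0.1690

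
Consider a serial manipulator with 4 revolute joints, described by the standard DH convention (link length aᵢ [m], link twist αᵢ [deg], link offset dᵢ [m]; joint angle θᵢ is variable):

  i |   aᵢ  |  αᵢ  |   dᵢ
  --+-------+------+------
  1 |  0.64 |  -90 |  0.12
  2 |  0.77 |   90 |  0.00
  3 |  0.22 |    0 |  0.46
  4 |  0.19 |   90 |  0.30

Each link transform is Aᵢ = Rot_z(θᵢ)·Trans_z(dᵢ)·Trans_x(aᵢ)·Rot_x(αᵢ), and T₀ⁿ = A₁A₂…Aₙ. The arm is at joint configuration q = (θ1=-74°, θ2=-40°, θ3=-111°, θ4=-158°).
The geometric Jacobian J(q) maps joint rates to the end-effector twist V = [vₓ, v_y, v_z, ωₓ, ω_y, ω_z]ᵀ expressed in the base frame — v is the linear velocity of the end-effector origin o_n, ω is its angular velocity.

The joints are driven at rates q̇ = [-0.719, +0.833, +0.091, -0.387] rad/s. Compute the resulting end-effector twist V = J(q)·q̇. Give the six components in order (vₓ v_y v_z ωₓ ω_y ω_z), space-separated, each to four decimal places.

o_n = [0.1722, -0.6564, 1.1443]
J₁: ẑ×o_n = [0.6564, 0.1722, -0.0000], ω = ẑ
J2: z=[0.9613, 0.2756, 0.0000] o=[0.1764, -0.6152, 0.1200] → [0.2823, -0.9846, -0.0384, 0.9613, 0.2756, 0.0000]
J3: z=[-0.1772, 0.6179, 0.7660] o=[0.3390, -1.1822, 0.6149] → [-0.0757, -0.0340, 0.0099, -0.1772, 0.6179, 0.7660]
J4: z=[-0.1772, 0.6179, 0.7660] o=[0.0434, -0.8965, 0.9166] → [-0.0433, 0.1390, -0.1221, -0.1772, 0.6179, 0.7660]
V = J·q̇ = [-0.2269, -1.0009, 0.0162, 0.8532, 0.0467, -0.9457]

-0.2269 -1.0009 0.0162 0.8532 0.0467 -0.9457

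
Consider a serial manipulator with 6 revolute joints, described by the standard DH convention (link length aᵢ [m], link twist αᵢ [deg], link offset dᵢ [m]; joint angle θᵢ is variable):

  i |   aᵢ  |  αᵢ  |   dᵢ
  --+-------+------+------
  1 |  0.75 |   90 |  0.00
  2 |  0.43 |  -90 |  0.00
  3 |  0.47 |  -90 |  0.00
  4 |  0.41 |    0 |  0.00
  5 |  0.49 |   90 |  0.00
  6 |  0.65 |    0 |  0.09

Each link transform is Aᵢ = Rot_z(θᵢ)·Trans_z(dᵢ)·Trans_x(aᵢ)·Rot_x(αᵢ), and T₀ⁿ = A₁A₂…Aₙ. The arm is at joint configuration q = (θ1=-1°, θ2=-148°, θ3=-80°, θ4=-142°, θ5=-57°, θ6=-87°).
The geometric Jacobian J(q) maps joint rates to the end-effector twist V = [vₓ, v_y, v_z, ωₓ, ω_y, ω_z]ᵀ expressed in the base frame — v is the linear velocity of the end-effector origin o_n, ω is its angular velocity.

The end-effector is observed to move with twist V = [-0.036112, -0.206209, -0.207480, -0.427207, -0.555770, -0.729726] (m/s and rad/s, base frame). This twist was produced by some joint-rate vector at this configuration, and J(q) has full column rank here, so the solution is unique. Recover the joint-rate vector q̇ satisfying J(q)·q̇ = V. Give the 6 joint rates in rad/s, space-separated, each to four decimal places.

o_n = [0.9761, 0.1847, 0.1430]
J₁: ẑ×o_n = [-0.1847, 0.9761, 0.0000], ω = ẑ
J2: z=[-0.0175, -0.9998, 0.0000] o=[0.7499, -0.0131, 0.0000] → [-0.1430, 0.0025, 0.2227, -0.0175, -0.9998, 0.0000]
J3: z=[0.5298, -0.0092, -0.8480] o=[0.3853, -0.0067, -0.2279] → [0.1589, -0.6976, 0.1069, 0.5298, -0.0092, -0.8480]
J4: z=[-0.8320, 0.1882, -0.5219] o=[0.3080, -0.4683, -0.2711] → [0.4187, -0.0041, -0.6690, -0.8320, 0.1882, -0.5219]
J5: z=[-0.8320, 0.1882, -0.5219] o=[0.4949, -0.1533, -0.4554] → [0.2890, 0.2468, -0.3718, -0.8320, 0.1882, -0.5219]
J6: z=[-0.5545, -0.3110, 0.7719] o=[0.4865, 0.3031, -0.2775] → [-0.0394, 0.6111, 0.2179, -0.5545, -0.3110, 0.7719]
q̇ = J⁺·V = [-0.4830, 0.9640, -0.9140, -0.2920, 0.8390, -0.9540]

-0.4830 0.9640 -0.9140 -0.2920 0.8390 -0.9540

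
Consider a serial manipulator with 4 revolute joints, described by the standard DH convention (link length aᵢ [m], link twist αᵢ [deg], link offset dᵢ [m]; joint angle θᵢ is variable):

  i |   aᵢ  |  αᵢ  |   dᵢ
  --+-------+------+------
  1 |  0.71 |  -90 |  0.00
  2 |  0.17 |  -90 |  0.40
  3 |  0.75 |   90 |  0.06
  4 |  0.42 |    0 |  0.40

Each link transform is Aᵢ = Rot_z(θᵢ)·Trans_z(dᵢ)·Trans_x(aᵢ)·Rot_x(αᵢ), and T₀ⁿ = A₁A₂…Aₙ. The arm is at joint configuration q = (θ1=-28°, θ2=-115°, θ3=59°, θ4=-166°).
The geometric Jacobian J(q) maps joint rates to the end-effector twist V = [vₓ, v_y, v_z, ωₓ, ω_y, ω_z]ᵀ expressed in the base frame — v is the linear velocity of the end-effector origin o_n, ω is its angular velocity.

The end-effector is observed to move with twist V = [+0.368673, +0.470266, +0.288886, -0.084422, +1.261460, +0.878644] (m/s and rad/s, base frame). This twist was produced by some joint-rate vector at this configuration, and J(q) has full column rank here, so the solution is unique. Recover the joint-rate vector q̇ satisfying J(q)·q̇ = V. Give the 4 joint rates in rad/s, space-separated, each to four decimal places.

0.8330 0.8800 -0.5850 0.3770

o_n = [0.4831, 0.0970, 0.6071]
J₁: ẑ×o_n = [-0.0970, 0.4831, 0.0000], ω = ẑ
J2: z=[0.4695, 0.8829, 0.0000] o=[0.6269, -0.3333, 0.0000] → [0.5360, -0.2850, 0.3290, 0.4695, 0.8829, 0.0000]
J3: z=[0.8002, -0.4255, 0.4226] o=[0.7512, 0.0536, 0.1541] → [-0.2111, -0.4758, -0.0793, 0.8002, -0.4255, 0.4226]
J4: z=[-0.0781, 0.6248, 0.7769] o=[0.3533, -0.4629, 0.5295] → [-0.3865, 0.1069, -0.1248, -0.0781, 0.6248, 0.7769]
q̇ = J⁺·V = [0.8330, 0.8800, -0.5850, 0.3770]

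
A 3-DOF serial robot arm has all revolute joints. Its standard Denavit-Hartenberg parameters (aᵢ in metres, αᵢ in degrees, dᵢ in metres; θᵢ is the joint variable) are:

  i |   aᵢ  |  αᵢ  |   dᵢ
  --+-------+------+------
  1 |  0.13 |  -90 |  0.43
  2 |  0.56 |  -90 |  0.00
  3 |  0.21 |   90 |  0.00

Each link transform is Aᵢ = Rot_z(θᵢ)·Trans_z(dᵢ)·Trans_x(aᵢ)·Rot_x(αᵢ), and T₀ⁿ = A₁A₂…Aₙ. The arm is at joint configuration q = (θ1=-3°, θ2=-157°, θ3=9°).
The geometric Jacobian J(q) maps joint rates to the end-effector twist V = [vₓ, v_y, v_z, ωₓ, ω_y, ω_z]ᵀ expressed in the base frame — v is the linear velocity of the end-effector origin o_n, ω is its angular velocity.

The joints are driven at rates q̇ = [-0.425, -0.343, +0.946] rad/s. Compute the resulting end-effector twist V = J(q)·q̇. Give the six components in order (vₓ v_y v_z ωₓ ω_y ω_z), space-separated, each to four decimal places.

o_n = [-0.5773, -0.0026, 0.7299]
J₁: ẑ×o_n = [0.0026, -0.5773, 0.0000], ω = ẑ
J2: z=[0.0523, 0.9986, 0.0000] o=[0.1298, -0.0068, 0.4300] → [0.2994, -0.0157, 0.7064, 0.0523, 0.9986, 0.0000]
J3: z=[0.3902, -0.0204, 0.9205] o=[-0.3850, 0.0202, 0.6488] → [0.0193, -0.2087, -0.0128, 0.3902, -0.0204, 0.9205]
V = J·q̇ = [-0.0855, 0.0533, -0.2544, 0.3512, -0.3619, 0.4458]

-0.0855 0.0533 -0.2544 0.3512 -0.3619 0.4458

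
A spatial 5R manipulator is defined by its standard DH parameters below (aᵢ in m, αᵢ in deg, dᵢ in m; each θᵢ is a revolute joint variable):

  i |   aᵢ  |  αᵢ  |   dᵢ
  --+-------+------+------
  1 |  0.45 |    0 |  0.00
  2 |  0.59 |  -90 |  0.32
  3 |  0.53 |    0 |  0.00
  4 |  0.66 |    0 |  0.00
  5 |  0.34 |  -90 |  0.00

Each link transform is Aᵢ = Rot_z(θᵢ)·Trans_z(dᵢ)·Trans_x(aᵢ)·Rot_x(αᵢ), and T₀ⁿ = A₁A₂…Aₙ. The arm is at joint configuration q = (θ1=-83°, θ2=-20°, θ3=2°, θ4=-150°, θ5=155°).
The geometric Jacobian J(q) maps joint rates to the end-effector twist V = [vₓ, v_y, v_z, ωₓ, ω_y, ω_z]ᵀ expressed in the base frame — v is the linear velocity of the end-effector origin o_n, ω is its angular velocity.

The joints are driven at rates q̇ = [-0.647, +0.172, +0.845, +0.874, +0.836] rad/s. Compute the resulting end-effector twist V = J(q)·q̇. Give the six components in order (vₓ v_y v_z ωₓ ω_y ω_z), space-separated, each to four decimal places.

o_n = [-0.1470, -1.3211, 0.6098]
J₁: ẑ×o_n = [1.3211, -0.1470, 0.0000], ω = ẑ
J2: z=[0.0000, 0.0000, 1.0000] o=[0.0548, -0.4466, 0.0000] → [0.8744, -0.2019, 0.0000, 0.0000, 0.0000, 1.0000]
J3: z=[0.9744, -0.2250, 0.0000] o=[-0.0779, -1.0215, 0.3200] → [-0.0652, -0.2824, -0.3074, 0.9744, -0.2250, 0.0000]
J4: z=[0.9744, -0.2250, 0.0000] o=[-0.1970, -1.5376, 0.3015] → [-0.0694, -0.3004, 0.2222, 0.9744, -0.2250, 0.0000]
J5: z=[0.9744, -0.2250, 0.0000] o=[-0.0711, -0.9923, 0.6512] → [0.0093, 0.0404, -0.3375, 0.9744, -0.2250, 0.0000]
V = J·q̇ = [-0.8122, -0.4070, -0.3477, 2.4895, -0.5747, -0.4750]

-0.8122 -0.4070 -0.3477 2.4895 -0.5747 -0.4750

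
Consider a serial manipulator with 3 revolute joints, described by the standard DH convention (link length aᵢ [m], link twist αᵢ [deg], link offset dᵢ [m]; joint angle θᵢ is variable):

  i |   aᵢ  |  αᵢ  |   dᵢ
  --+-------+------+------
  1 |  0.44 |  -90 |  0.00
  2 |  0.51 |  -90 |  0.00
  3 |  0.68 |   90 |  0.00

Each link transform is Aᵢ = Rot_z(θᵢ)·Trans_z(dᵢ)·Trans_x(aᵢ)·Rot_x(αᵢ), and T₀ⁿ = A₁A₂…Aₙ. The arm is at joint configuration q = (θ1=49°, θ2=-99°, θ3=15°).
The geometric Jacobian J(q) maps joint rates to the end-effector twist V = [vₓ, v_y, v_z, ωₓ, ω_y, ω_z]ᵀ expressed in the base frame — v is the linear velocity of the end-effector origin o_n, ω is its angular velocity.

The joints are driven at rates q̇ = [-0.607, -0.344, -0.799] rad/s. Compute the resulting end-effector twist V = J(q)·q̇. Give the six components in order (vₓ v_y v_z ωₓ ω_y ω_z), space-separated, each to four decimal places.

o_n = [0.3017, 0.0788, 1.1525]
J₁: ẑ×o_n = [-0.0788, 0.3017, 0.0000], ω = ẑ
J2: z=[-0.7547, 0.6561, 0.0000] o=[0.2887, 0.3321, 0.0000] → [0.7561, 0.8698, 0.1825, -0.7547, 0.6561, 0.0000]
J3: z=[0.6480, 0.7454, 0.1564] o=[0.2363, 0.2719, 0.5037] → [0.5138, -0.4101, -0.1738, 0.6480, 0.7454, 0.1564]
V = J·q̇ = [-0.6227, -0.1547, 0.0761, -0.2581, -0.8213, -0.7320]

-0.6227 -0.1547 0.0761 -0.2581 -0.8213 -0.7320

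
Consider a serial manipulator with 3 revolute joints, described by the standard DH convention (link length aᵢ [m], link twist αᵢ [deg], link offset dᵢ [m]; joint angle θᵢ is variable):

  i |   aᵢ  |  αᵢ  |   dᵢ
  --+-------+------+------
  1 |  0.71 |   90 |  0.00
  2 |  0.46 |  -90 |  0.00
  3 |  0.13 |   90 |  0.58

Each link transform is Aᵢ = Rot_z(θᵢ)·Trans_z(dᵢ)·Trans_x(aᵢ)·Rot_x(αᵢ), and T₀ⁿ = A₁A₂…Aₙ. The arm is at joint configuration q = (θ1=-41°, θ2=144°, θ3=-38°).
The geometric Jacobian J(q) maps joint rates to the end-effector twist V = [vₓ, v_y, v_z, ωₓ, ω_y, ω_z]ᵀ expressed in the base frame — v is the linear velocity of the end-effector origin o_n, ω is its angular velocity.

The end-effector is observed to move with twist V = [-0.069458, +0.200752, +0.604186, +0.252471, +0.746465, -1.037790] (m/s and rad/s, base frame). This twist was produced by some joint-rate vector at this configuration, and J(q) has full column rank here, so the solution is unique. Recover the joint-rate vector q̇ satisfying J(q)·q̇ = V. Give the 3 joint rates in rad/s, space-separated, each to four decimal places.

o_n = [-0.1174, -0.0040, -0.1386]
J₁: ẑ×o_n = [0.0040, -0.1174, 0.0000], ω = ẑ
J2: z=[-0.6561, -0.7547, 0.0000] o=[0.5358, -0.4658, 0.0000] → [0.1046, -0.0910, -0.7959, -0.6561, -0.7547, 0.0000]
J3: z=[-0.4436, 0.3856, -0.8090] o=[0.2550, -0.2217, 0.2704] → [0.0183, 0.1198, 0.0470, -0.4436, 0.3856, -0.8090]
q̇ = J⁺·V = [-0.6260, -0.7290, 0.5090]

-0.6260 -0.7290 0.5090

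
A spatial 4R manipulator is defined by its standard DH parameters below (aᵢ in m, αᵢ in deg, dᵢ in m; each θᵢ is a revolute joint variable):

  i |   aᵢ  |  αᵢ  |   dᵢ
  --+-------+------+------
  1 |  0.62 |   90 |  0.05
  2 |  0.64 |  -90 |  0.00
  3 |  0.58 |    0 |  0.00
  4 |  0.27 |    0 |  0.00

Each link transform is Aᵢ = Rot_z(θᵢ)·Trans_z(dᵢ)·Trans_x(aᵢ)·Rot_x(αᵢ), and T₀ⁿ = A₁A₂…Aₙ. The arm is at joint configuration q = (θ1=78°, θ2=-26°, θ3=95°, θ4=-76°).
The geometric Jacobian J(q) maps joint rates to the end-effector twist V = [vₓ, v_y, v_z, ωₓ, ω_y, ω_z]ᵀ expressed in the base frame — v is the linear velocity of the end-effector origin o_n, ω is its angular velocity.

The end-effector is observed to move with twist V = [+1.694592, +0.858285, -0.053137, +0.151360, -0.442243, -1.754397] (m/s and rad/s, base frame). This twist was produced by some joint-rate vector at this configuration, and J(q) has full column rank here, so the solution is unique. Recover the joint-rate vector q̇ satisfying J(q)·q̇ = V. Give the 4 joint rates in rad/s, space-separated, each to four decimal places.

-0.9320 0.2400 -0.7900 -0.1250

o_n = [-0.3644, 1.4875, -0.3203]
J₁: ẑ×o_n = [-1.4875, -0.3644, 0.0000], ω = ẑ
J2: z=[0.9781, -0.2079, 0.0000] o=[0.1289, 0.6065, 0.0500] → [0.0770, 0.3622, 0.7592, 0.9781, -0.2079, 0.0000]
J3: z=[0.0911, 0.4288, 0.8988] o=[0.2485, 1.1691, -0.2306] → [-0.3247, -0.5427, 0.2918, 0.0911, 0.4288, 0.8988]
J4: z=[0.0911, 0.4288, 0.8988] o=[-0.3261, 1.2448, -0.2084] → [-0.2661, -0.0242, 0.0385, 0.0911, 0.4288, 0.8988]
q̇ = J⁺·V = [-0.9320, 0.2400, -0.7900, -0.1250]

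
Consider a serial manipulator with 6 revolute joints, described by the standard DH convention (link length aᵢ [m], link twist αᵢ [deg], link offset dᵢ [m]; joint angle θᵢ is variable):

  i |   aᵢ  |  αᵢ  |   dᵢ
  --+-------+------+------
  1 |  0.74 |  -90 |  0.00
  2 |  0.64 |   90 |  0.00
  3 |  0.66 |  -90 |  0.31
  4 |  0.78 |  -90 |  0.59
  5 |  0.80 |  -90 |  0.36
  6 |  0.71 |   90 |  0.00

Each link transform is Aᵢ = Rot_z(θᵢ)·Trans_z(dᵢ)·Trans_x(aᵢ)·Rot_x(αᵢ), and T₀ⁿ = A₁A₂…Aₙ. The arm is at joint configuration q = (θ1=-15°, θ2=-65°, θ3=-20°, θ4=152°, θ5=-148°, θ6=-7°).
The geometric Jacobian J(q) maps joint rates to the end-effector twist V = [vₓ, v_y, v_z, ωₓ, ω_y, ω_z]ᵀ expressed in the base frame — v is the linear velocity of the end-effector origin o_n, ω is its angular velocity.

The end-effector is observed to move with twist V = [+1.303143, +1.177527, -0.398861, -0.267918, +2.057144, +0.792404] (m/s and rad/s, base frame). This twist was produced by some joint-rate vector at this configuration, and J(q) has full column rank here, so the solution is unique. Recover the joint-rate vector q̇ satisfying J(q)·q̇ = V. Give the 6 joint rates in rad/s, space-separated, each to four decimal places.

0.3190 0.2980 0.8790 0.9260 0.2520 0.7410

o_n = [0.9489, 0.7809, 2.1627]
J₁: ẑ×o_n = [-0.7809, 0.9489, 0.0000], ω = ẑ
J2: z=[0.2588, 0.9659, 0.0000] o=[0.7148, -0.1915, 0.0000] → [2.0890, -0.5598, 0.0255, 0.2588, 0.9659, 0.0000]
J3: z=[-0.8754, 0.2346, 0.4226] o=[0.9760, -0.2615, 0.5800] → [-0.0693, 1.3741, -0.9062, -0.8754, 0.2346, 0.4226]
J4: z=[0.3828, 0.8703, 0.3100] o=[0.8994, -0.4747, 1.2731] → [0.3850, -0.3252, 0.4376, 0.3828, 0.8703, 0.3100]
J5: z=[-0.9115, 0.4105, -0.0267] o=[1.2426, 0.2512, 0.7147] → [0.6085, 1.3277, -0.3623, -0.9115, 0.4105, -0.0267]
J6: z=[0.4044, 0.8823, -0.2407] o=[0.9747, 0.5831, 1.4813] → [0.6488, -0.2693, 0.1027, 0.4044, 0.8823, -0.2407]
q̇ = J⁺·V = [0.3190, 0.2980, 0.8790, 0.9260, 0.2520, 0.7410]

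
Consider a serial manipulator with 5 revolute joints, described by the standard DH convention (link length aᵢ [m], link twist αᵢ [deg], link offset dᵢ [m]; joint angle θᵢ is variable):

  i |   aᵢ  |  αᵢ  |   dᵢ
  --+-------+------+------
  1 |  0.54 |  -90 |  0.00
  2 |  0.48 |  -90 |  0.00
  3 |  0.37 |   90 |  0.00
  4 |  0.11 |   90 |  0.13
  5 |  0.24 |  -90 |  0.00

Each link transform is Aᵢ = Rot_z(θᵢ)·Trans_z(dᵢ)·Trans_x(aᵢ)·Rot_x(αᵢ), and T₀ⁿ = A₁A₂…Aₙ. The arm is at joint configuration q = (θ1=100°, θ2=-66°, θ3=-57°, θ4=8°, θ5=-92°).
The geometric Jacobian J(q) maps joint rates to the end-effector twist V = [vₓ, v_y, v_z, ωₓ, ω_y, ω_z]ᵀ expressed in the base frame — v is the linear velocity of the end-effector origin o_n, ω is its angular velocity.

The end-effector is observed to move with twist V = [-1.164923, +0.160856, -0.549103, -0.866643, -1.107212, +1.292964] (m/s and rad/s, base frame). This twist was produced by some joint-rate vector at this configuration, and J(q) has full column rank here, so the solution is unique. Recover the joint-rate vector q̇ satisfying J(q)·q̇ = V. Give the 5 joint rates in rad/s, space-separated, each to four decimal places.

0.9050 0.9840 -0.7560 0.0570 0.2630

o_n = [-0.4843, 0.8182, 0.7511]
J₁: ẑ×o_n = [-0.8182, -0.4843, 0.0000], ω = ẑ
J2: z=[-0.9848, -0.1736, 0.0000] o=[-0.0938, 0.5318, 0.0000] → [-0.1304, 0.7397, -0.3499, -0.9848, -0.1736, 0.0000]
J3: z=[-0.1586, 0.8997, -0.4067] o=[-0.1277, 0.7241, 0.4385] → [0.3195, 0.1946, 0.3059, -0.1586, 0.8997, -0.4067]
J4: z=[-0.4771, -0.4305, -0.7662] o=[-0.4475, 0.7509, 0.6226] → [-0.0037, 0.0895, -0.0480, -0.4771, -0.4305, -0.7662]
J5: z=[0.0368, -0.8808, 0.4720] o=[-0.6061, 0.7166, 0.5710] → [-0.2066, 0.0509, 0.1110, 0.0368, -0.8808, 0.4720]
q̇ = J⁺·V = [0.9050, 0.9840, -0.7560, 0.0570, 0.2630]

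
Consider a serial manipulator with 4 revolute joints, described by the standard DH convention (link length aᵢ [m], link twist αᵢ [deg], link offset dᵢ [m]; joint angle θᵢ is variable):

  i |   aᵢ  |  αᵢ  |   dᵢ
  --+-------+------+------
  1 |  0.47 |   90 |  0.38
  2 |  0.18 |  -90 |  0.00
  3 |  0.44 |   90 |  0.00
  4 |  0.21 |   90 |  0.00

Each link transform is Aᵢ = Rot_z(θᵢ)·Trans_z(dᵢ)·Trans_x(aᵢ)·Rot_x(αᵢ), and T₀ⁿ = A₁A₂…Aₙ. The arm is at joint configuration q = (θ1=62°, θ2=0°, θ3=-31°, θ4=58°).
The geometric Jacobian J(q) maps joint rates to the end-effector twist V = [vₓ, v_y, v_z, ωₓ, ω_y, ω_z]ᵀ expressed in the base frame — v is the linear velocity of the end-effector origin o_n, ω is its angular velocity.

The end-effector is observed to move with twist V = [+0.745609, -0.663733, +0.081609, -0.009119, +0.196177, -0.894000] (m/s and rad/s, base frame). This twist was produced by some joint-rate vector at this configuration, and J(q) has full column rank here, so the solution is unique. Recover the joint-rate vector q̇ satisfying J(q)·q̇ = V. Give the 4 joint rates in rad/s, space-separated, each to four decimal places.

o_n = [0.7777, 0.8578, 0.5581]
J₁: ẑ×o_n = [-0.8578, 0.7777, 0.0000], ω = ẑ
J2: z=[0.8829, -0.4695, 0.0000] o=[0.2207, 0.4150, 0.3800] → [-0.0836, -0.1572, 0.6525, 0.8829, -0.4695, 0.0000]
J3: z=[-0.0000, 0.0000, 1.0000] o=[0.3052, 0.5739, 0.3800] → [-0.2839, 0.4725, -0.0000, -0.0000, 0.0000, 1.0000]
J4: z=[0.5150, -0.8572, 0.0000] o=[0.6823, 0.8005, 0.3800] → [-0.1527, -0.0917, 0.1113, 0.5150, -0.8572, 0.0000]
q̇ = J⁺·V = [-0.7960, 0.1810, -0.0980, -0.3280]

-0.7960 0.1810 -0.0980 -0.3280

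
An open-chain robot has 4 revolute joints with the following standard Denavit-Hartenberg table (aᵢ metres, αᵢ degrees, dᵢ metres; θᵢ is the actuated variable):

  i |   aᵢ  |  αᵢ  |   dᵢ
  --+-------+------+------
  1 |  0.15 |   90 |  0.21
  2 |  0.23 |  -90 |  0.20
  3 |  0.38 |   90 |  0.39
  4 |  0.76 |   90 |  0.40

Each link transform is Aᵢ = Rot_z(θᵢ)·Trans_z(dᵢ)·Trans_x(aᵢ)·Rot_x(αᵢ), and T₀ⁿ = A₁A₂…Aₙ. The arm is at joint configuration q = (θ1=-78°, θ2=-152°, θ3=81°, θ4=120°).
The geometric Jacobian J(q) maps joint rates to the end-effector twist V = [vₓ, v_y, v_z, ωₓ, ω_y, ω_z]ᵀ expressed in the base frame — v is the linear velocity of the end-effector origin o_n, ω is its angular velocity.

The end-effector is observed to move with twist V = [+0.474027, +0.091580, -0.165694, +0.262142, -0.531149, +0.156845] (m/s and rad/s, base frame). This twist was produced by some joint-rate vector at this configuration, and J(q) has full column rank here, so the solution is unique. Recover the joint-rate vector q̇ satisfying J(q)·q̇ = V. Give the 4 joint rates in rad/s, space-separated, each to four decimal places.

o_n = [-0.2381, -0.1428, -1.0089]
J₁: ẑ×o_n = [0.1428, -0.2381, 0.0000], ω = ẑ
J2: z=[-0.9781, -0.2079, 0.0000] o=[0.0312, -0.1467, 0.2100] → [0.2534, -1.1923, -0.0598, -0.9781, -0.2079, 0.0000]
J3: z=[0.0976, -0.4592, -0.8829] o=[-0.2067, 0.0103, 0.1020] → [0.3750, 0.1362, -0.0294, 0.0976, -0.4592, -0.8829]
J4: z=[-0.3343, 0.8205, -0.4637] o=[0.1876, -0.0394, -0.2702] → [-0.6541, -0.0496, 0.3839, -0.3343, 0.8205, -0.4637]
q̇ = J⁺·V = [0.3760, -0.0820, 0.4630, -0.4090]

0.3760 -0.0820 0.4630 -0.4090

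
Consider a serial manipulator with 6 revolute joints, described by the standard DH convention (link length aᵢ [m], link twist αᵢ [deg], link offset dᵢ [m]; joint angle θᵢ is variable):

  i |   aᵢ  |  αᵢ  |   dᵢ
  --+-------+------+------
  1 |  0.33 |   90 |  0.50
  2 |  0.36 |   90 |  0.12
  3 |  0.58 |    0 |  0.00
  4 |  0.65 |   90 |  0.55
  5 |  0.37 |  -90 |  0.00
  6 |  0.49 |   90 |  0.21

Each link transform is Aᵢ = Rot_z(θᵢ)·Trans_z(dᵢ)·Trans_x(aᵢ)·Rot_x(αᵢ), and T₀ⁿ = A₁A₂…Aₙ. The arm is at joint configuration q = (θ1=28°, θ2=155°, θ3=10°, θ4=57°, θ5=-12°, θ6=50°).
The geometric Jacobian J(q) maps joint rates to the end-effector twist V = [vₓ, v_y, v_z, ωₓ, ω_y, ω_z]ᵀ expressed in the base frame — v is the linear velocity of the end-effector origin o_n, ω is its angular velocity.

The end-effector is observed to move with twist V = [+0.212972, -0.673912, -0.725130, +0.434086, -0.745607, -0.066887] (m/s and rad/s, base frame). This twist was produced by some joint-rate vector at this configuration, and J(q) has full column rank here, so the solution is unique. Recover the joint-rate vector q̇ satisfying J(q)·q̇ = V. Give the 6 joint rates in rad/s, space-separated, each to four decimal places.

0.7800 0.8370 0.4160 -0.5650 -0.3670 -0.6180

o_n = [0.3869, -1.6321, 1.5283]
J₁: ẑ×o_n = [1.6321, 0.3869, -0.0000], ω = ẑ
J2: z=[0.4695, -0.8829, 0.0000] o=[0.2914, 0.1549, 0.5000] → [-0.9079, -0.4827, -0.7546, 0.4695, -0.8829, 0.0000]
J3: z=[0.3731, 0.1984, 0.9063] o=[0.0596, -0.1042, 0.6521] → [1.5585, -0.0304, -0.6350, 0.3731, 0.1984, 0.9063]
J4: z=[0.3731, 0.1984, 0.9063] o=[-0.3502, -0.4362, 0.8935] → [1.2098, 0.4311, -0.5925, 0.3731, 0.1984, 0.9063]
J5: z=[-0.9200, -0.0467, 0.3890] o=[-0.0673, -0.9634, 1.4993] → [0.2588, 0.2033, 0.6364, -0.9200, -0.0467, 0.3890]
J6: z=[0.3898, -0.0095, 0.9208] o=[-0.0527, -1.3330, 1.4894] → [0.2750, 0.3896, -0.1124, 0.3898, -0.0095, 0.9208]
q̇ = J⁺·V = [0.7800, 0.8370, 0.4160, -0.5650, -0.3670, -0.6180]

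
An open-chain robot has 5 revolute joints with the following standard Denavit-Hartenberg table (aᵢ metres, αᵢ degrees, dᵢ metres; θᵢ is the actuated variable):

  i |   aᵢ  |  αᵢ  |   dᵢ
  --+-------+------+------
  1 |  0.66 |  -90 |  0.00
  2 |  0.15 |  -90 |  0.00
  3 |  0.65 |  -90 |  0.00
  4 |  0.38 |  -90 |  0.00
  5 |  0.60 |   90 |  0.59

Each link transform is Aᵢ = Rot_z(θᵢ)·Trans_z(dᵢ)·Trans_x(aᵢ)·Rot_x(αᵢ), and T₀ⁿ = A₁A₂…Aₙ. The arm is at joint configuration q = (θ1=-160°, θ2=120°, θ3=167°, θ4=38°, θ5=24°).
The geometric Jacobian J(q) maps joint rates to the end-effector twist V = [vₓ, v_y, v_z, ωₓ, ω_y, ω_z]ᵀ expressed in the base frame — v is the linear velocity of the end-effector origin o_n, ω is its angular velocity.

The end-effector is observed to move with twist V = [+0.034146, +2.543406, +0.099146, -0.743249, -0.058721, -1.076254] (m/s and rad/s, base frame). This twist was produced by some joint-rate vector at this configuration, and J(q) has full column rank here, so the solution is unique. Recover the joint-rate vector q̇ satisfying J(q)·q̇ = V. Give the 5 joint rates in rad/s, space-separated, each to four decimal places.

-0.9720 -0.9590 -0.7910 0.8010 -0.1480

o_n = [-1.9931, -0.2286, 0.1635]
J₁: ẑ×o_n = [0.2286, -1.9931, 0.0000], ω = ẑ
J2: z=[0.3420, -0.9397, 0.0000] o=[-0.6202, -0.2257, 0.0000] → [-0.1537, -0.0559, -1.2911, 0.3420, -0.9397, 0.0000]
J3: z=[0.8138, 0.2962, 0.5000] o=[-0.5497, -0.2001, -0.1299] → [0.1012, -0.9605, 0.4043, 0.8138, 0.2962, 0.5000]
J4: z=[0.2276, -0.9541, 0.1948] o=[-0.8973, -0.1710, 0.4186] → [0.2546, -0.1554, -1.0586, 0.2276, -0.9541, 0.1948]
J5: z=[-0.3121, -0.2610, -0.9135] o=[-1.2478, -0.2269, 0.5543] → [0.1004, 0.5589, -0.1939, -0.3121, -0.2610, -0.9135]
q̇ = J⁺·V = [-0.9720, -0.9590, -0.7910, 0.8010, -0.1480]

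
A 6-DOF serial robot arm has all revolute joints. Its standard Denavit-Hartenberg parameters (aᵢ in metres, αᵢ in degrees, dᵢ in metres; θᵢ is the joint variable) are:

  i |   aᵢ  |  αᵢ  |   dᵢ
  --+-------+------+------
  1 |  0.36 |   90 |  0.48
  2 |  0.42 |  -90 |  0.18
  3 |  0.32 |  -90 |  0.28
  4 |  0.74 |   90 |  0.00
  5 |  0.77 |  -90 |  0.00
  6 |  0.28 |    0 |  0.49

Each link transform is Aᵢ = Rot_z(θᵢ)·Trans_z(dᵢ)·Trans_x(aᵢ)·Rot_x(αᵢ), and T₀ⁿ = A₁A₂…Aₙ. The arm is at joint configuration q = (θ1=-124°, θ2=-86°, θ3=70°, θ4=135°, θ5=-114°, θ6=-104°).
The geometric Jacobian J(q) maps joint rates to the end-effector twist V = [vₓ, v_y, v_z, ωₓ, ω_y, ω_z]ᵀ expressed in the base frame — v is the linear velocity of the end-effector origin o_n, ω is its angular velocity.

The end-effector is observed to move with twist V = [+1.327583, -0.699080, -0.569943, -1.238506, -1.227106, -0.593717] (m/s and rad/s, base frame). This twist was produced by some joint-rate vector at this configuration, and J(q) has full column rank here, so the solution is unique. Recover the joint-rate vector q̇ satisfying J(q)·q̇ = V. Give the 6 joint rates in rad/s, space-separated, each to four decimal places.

o_n = [-0.4256, 0.4164, -0.7227]
J₁: ẑ×o_n = [-0.4164, -0.4256, 0.0000], ω = ẑ
J2: z=[-0.8290, 0.5592, 0.0000] o=[-0.2013, -0.2985, 0.4800] → [-0.6725, -0.9971, -0.4672, -0.8290, 0.5592, 0.0000]
J3: z=[-0.5578, -0.8270, 0.0698] o=[-0.3669, -0.2221, 0.0610] → [0.6036, -0.4413, -0.4047, -0.5578, -0.8270, 0.0698]
J4: z=[0.3202, -0.1369, 0.9374] o=[-0.2781, -0.6281, -0.0286] → [-0.8841, 0.0839, 0.3142, 0.3202, -0.1369, 0.9374]
J5: z=[0.9359, 0.1992, -0.2906] o=[-0.3869, 0.0899, 0.1134] → [-0.0717, 0.7937, 0.3132, 0.9359, 0.1992, -0.2906]
J6: z=[-0.2645, 0.9421, -0.2059] o=[-0.5661, -0.1177, -0.6061] → [0.0002, -0.0597, -0.2736, -0.2645, 0.9421, -0.2059]
q̇ = J⁺·V = [-0.5580, -0.2070, 0.7520, -0.4870, -0.9990, -0.3790]

-0.5580 -0.2070 0.7520 -0.4870 -0.9990 -0.3790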